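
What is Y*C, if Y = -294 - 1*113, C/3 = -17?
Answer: 20757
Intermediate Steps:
C = -51 (C = 3*(-17) = -51)
Y = -407 (Y = -294 - 113 = -407)
Y*C = -407*(-51) = 20757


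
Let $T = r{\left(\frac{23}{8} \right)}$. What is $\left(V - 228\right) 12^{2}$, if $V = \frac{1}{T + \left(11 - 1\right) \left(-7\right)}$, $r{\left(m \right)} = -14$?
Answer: $- \frac{229836}{7} \approx -32834.0$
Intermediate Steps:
$T = -14$
$V = - \frac{1}{84}$ ($V = \frac{1}{-14 + \left(11 - 1\right) \left(-7\right)} = \frac{1}{-14 + 10 \left(-7\right)} = \frac{1}{-14 - 70} = \frac{1}{-84} = - \frac{1}{84} \approx -0.011905$)
$\left(V - 228\right) 12^{2} = \left(- \frac{1}{84} - 228\right) 12^{2} = \left(- \frac{19153}{84}\right) 144 = - \frac{229836}{7}$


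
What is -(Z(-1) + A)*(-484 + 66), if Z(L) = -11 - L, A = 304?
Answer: 122892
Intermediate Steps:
-(Z(-1) + A)*(-484 + 66) = -((-11 - 1*(-1)) + 304)*(-484 + 66) = -((-11 + 1) + 304)*(-418) = -(-10 + 304)*(-418) = -294*(-418) = -1*(-122892) = 122892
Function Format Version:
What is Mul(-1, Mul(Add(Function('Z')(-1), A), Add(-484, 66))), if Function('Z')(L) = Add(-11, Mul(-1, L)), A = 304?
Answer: 122892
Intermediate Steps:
Mul(-1, Mul(Add(Function('Z')(-1), A), Add(-484, 66))) = Mul(-1, Mul(Add(Add(-11, Mul(-1, -1)), 304), Add(-484, 66))) = Mul(-1, Mul(Add(Add(-11, 1), 304), -418)) = Mul(-1, Mul(Add(-10, 304), -418)) = Mul(-1, Mul(294, -418)) = Mul(-1, -122892) = 122892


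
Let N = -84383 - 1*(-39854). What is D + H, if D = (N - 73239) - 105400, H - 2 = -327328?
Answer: -550494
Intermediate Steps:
N = -44529 (N = -84383 + 39854 = -44529)
H = -327326 (H = 2 - 327328 = -327326)
D = -223168 (D = (-44529 - 73239) - 105400 = -117768 - 105400 = -223168)
D + H = -223168 - 327326 = -550494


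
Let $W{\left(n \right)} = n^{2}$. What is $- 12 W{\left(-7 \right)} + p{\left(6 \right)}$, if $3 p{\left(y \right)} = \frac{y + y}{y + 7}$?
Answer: $- \frac{7640}{13} \approx -587.69$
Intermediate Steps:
$p{\left(y \right)} = \frac{2 y}{3 \left(7 + y\right)}$ ($p{\left(y \right)} = \frac{\left(y + y\right) \frac{1}{y + 7}}{3} = \frac{2 y \frac{1}{7 + y}}{3} = \frac{2 y}{3 \left(7 + y\right)}$)
$- 12 W{\left(-7 \right)} + p{\left(6 \right)} = - 12 \left(-7\right)^{2} + \frac{2}{3} \cdot 6 \frac{1}{7 + 6} = \left(-12\right) 49 + \frac{2}{3} \cdot 6 \cdot \frac{1}{13} = -588 + \frac{2}{3} \cdot 6 \cdot \frac{1}{13} = -588 + \frac{4}{13} = - \frac{7640}{13}$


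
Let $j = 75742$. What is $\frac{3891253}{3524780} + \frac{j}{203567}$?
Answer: $\frac{151300655173}{102504127180} \approx 1.476$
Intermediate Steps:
$\frac{3891253}{3524780} + \frac{j}{203567} = \frac{3891253}{3524780} + \frac{75742}{203567} = \frac{151300655173}{102504127180}$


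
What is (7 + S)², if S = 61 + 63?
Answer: 17161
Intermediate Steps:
S = 124
(7 + S)² = (7 + 124)² = 131² = 17161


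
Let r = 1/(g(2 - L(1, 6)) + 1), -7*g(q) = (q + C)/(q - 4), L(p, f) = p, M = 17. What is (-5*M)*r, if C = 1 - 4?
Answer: -1785/19 ≈ -93.947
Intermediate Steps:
C = -3
g(q) = -(-3 + q)/(7*(-4 + q)) (g(q) = -(q - 3)/(7*(q - 4)) = -(-3 + q)/(7*(-4 + q)))
r = 21/19 (r = 1/((3 - (2 - 1*1))/(7*(-4 + (2 - 1*1))) + 1) = 1/((3 - (2 - 1))/(7*(-4 + (2 - 1))) + 1) = 1/((3 - 1*1)/(7*(-4 + 1)) + 1) = 1/((1/7)*(3 - 1)/(-3) + 1) = 1/((1/7)*(-1/3)*2 + 1) = 1/(-2/21 + 1) = 1/(19/21) = 21/19 ≈ 1.1053)
(-5*M)*r = -5*17*(21/19) = -85*21/19 = -1785/19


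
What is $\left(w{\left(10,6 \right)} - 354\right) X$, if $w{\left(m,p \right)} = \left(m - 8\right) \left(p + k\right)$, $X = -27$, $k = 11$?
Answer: $8640$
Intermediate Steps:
$w{\left(m,p \right)} = \left(-8 + m\right) \left(11 + p\right)$ ($w{\left(m,p \right)} = \left(m - 8\right) \left(p + 11\right) = \left(-8 + m\right) \left(11 + p\right)$)
$\left(w{\left(10,6 \right)} - 354\right) X = \left(\left(-88 - 48 + 11 \cdot 10 + 10 \cdot 6\right) - 354\right) \left(-27\right) = \left(\left(-88 - 48 + 110 + 60\right) - 354\right) \left(-27\right) = \left(34 - 354\right) \left(-27\right) = \left(-320\right) \left(-27\right) = 8640$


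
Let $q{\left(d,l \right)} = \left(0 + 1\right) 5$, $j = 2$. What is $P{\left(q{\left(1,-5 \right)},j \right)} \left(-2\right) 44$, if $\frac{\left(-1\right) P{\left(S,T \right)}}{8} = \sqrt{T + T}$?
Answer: $1408$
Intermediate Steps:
$q{\left(d,l \right)} = 5$ ($q{\left(d,l \right)} = 1 \cdot 5 = 5$)
$P{\left(S,T \right)} = - 8 \sqrt{2} \sqrt{T}$ ($P{\left(S,T \right)} = - 8 \sqrt{T + T} = - 8 \sqrt{2 T} = - 8 \sqrt{2} \sqrt{T}$)
$P{\left(q{\left(1,-5 \right)},j \right)} \left(-2\right) 44 = - 8 \sqrt{2} \sqrt{2} \left(-2\right) 44 = \left(-16\right) \left(-2\right) 44 = 32 \cdot 44 = 1408$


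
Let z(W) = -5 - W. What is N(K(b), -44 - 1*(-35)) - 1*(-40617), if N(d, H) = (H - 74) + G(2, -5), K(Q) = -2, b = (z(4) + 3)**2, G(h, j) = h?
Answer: 40536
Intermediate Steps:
b = 36 (b = ((-5 - 1*4) + 3)**2 = ((-5 - 4) + 3)**2 = (-9 + 3)**2 = (-6)**2 = 36)
N(d, H) = -72 + H (N(d, H) = (H - 74) + 2 = (-74 + H) + 2 = -72 + H)
N(K(b), -44 - 1*(-35)) - 1*(-40617) = (-72 + (-44 - 1*(-35))) - 1*(-40617) = (-72 + (-44 + 35)) + 40617 = (-72 - 9) + 40617 = -81 + 40617 = 40536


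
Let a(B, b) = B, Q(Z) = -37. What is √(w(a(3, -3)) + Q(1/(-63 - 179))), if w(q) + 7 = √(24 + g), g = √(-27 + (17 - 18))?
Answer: √(-44 + √2*√(12 + I*√7)) ≈ 0.04294 + 6.2509*I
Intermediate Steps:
g = 2*I*√7 (g = √(-27 - 1) = √(-28) = 2*I*√7 ≈ 5.2915*I)
w(q) = -7 + √(24 + 2*I*√7)
√(w(a(3, -3)) + Q(1/(-63 - 179))) = √((-7 + √(24 + 2*I*√7)) - 37) = √(-44 + √(24 + 2*I*√7))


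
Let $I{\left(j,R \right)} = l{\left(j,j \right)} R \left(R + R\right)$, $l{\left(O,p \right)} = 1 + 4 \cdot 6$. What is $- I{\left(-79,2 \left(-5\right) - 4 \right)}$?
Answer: $-9800$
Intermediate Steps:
$l{\left(O,p \right)} = 25$ ($l{\left(O,p \right)} = 1 + 24 = 25$)
$I{\left(j,R \right)} = 50 R^{2}$ ($I{\left(j,R \right)} = 25 R \left(R + R\right) = 25 R 2 R = 25 \cdot 2 R^{2} = 50 R^{2}$)
$- I{\left(-79,2 \left(-5\right) - 4 \right)} = - 50 \left(2 \left(-5\right) - 4\right)^{2} = - 50 \left(-10 - 4\right)^{2} = - 50 \left(-14\right)^{2} = - 50 \cdot 196 = \left(-1\right) 9800 = -9800$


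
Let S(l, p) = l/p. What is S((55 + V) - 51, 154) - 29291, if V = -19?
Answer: -4510829/154 ≈ -29291.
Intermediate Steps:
S((55 + V) - 51, 154) - 29291 = ((55 - 19) - 51)/154 - 29291 = (36 - 51)*(1/154) - 29291 = -15*1/154 - 29291 = -15/154 - 29291 = -4510829/154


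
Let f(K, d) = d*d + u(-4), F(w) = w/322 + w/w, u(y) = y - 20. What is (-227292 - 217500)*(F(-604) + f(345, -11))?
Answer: -6883600992/161 ≈ -4.2755e+7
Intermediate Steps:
u(y) = -20 + y
F(w) = 1 + w/322 (F(w) = w*(1/322) + 1 = w/322 + 1 = 1 + w/322)
f(K, d) = -24 + d² (f(K, d) = d*d + (-20 - 4) = d² - 24 = -24 + d²)
(-227292 - 217500)*(F(-604) + f(345, -11)) = (-227292 - 217500)*((1 + (1/322)*(-604)) + (-24 + (-11)²)) = -444792*((1 - 302/161) + (-24 + 121)) = -444792*(-141/161 + 97) = -444792*15476/161 = -6883600992/161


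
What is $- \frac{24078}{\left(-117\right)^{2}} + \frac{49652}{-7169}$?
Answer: $- \frac{284100470}{32712147} \approx -8.6849$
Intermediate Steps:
$- \frac{24078}{\left(-117\right)^{2}} + \frac{49652}{-7169} = - \frac{24078}{13689} + 49652 \left(- \frac{1}{7169}\right) = \left(-24078\right) \frac{1}{13689} - \frac{49652}{7169} = - \frac{8026}{4563} - \frac{49652}{7169} = - \frac{284100470}{32712147}$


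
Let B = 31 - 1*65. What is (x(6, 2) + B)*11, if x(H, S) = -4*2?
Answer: -462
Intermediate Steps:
B = -34 (B = 31 - 65 = -34)
x(H, S) = -8
(x(6, 2) + B)*11 = (-8 - 34)*11 = -42*11 = -462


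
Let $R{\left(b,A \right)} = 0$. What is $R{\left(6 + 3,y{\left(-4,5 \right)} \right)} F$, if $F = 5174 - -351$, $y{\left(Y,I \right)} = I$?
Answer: $0$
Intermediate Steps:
$F = 5525$ ($F = 5174 + 351 = 5525$)
$R{\left(6 + 3,y{\left(-4,5 \right)} \right)} F = 0 \cdot 5525 = 0$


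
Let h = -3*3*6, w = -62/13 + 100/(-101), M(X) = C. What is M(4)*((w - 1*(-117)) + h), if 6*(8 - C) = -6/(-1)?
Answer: 526099/1313 ≈ 400.68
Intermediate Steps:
C = 7 (C = 8 - (-6)/(6*(-1)) = 8 - (-1)*(-6)/6 = 8 - ⅙*6 = 8 - 1 = 7)
M(X) = 7
w = -7562/1313 (w = -62*1/13 + 100*(-1/101) = -62/13 - 100/101 = -7562/1313 ≈ -5.7593)
h = -54 (h = -9*6 = -54)
M(4)*((w - 1*(-117)) + h) = 7*((-7562/1313 - 1*(-117)) - 54) = 7*((-7562/1313 + 117) - 54) = 7*(146059/1313 - 54) = 7*(75157/1313) = 526099/1313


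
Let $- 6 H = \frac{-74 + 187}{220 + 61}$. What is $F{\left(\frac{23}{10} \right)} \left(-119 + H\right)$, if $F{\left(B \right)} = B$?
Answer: $- \frac{4617181}{16860} \approx -273.85$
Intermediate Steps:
$H = - \frac{113}{1686}$ ($H = - \frac{\left(-74 + 187\right) \frac{1}{220 + 61}}{6} = - \frac{113 \cdot \frac{1}{281}}{6} = \left(- \frac{1}{6}\right) \frac{113}{281} = - \frac{113}{1686} \approx -0.067023$)
$F{\left(\frac{23}{10} \right)} \left(-119 + H\right) = \frac{23}{10} \left(-119 - \frac{113}{1686}\right) = 23 \cdot \frac{1}{10} \left(- \frac{200747}{1686}\right) = \frac{23}{10} \left(- \frac{200747}{1686}\right) = - \frac{4617181}{16860}$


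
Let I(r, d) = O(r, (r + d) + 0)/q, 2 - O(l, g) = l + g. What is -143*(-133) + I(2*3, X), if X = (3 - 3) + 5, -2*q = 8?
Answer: 76091/4 ≈ 19023.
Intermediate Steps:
q = -4 (q = -1/2*8 = -4)
X = 5 (X = 0 + 5 = 5)
O(l, g) = 2 - g - l (O(l, g) = 2 - (l + g) = 2 - (g + l) = 2 + (-g - l) = 2 - g - l)
I(r, d) = -1/2 + r/2 + d/4 (I(r, d) = (2 - ((r + d) + 0) - r)/(-4) = (2 - ((d + r) + 0) - r)*(-1/4) = (2 - (d + r) - r)*(-1/4) = (2 + (-d - r) - r)*(-1/4) = (2 - d - 2*r)*(-1/4) = -1/2 + r/2 + d/4)
-143*(-133) + I(2*3, X) = -143*(-133) + (-1/2 + (2*3)/2 + (1/4)*5) = 19019 + (-1/2 + (1/2)*6 + 5/4) = 19019 + (-1/2 + 3 + 5/4) = 19019 + 15/4 = 76091/4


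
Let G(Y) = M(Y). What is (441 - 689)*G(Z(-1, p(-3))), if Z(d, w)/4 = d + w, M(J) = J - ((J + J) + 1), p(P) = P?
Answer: -3720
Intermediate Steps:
M(J) = -1 - J (M(J) = J - (2*J + 1) = J - (1 + 2*J) = J + (-1 - 2*J) = -1 - J)
Z(d, w) = 4*d + 4*w (Z(d, w) = 4*(d + w) = 4*d + 4*w)
G(Y) = -1 - Y
(441 - 689)*G(Z(-1, p(-3))) = (441 - 689)*(-1 - (4*(-1) + 4*(-3))) = -248*(-1 - (-4 - 12)) = -248*(-1 - 1*(-16)) = -248*(-1 + 16) = -248*15 = -3720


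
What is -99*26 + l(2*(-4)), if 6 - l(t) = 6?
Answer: -2574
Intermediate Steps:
l(t) = 0 (l(t) = 6 - 1*6 = 6 - 6 = 0)
-99*26 + l(2*(-4)) = -99*26 + 0 = -2574 + 0 = -2574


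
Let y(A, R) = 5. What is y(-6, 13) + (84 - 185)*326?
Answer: -32921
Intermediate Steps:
y(-6, 13) + (84 - 185)*326 = 5 + (84 - 185)*326 = 5 - 101*326 = 5 - 32926 = -32921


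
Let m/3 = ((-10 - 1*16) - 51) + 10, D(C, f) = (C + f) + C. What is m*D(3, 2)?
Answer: -1608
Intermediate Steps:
D(C, f) = f + 2*C
m = -201 (m = 3*(((-10 - 1*16) - 51) + 10) = 3*(((-10 - 16) - 51) + 10) = 3*((-26 - 51) + 10) = 3*(-77 + 10) = 3*(-67) = -201)
m*D(3, 2) = -201*(2 + 2*3) = -201*(2 + 6) = -201*8 = -1608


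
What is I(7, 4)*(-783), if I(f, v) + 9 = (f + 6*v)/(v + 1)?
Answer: 10962/5 ≈ 2192.4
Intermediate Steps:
I(f, v) = -9 + (f + 6*v)/(1 + v) (I(f, v) = -9 + (f + 6*v)/(v + 1) = -9 + (f + 6*v)/(1 + v))
I(7, 4)*(-783) = ((-9 + 7 - 3*4)/(1 + 4))*(-783) = ((-9 + 7 - 12)/5)*(-783) = ((1/5)*(-14))*(-783) = -14/5*(-783) = 10962/5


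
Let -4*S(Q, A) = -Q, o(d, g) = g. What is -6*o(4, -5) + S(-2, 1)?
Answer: 59/2 ≈ 29.500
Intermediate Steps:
S(Q, A) = Q/4 (S(Q, A) = -(-1)*Q/4 = Q/4)
-6*o(4, -5) + S(-2, 1) = -6*(-5) + (1/4)*(-2) = 30 - 1/2 = 59/2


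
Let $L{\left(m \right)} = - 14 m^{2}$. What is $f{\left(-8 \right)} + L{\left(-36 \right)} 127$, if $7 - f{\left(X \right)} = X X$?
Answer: $-2304345$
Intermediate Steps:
$f{\left(X \right)} = 7 - X^{2}$ ($f{\left(X \right)} = 7 - X X = 7 - X^{2}$)
$f{\left(-8 \right)} + L{\left(-36 \right)} 127 = \left(7 - \left(-8\right)^{2}\right) + - 14 \left(-36\right)^{2} \cdot 127 = \left(7 - 64\right) + \left(-14\right) 1296 \cdot 127 = \left(7 - 64\right) - 2304288 = -57 - 2304288 = -2304345$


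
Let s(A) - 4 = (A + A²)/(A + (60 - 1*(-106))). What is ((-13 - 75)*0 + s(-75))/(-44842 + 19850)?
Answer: -2957/1137136 ≈ -0.0026004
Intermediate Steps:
s(A) = 4 + (A + A²)/(166 + A) (s(A) = 4 + (A + A²)/(A + (60 - 1*(-106))) = 4 + (A + A²)/(A + (60 + 106)) = 4 + (A + A²)/(A + 166) = 4 + (A + A²)/(166 + A))
((-13 - 75)*0 + s(-75))/(-44842 + 19850) = ((-13 - 75)*0 + (664 + (-75)² + 5*(-75))/(166 - 75))/(-44842 + 19850) = (-88*0 + (664 + 5625 - 375)/91)/(-24992) = (0 + (1/91)*5914)*(-1/24992) = (0 + 5914/91)*(-1/24992) = (5914/91)*(-1/24992) = -2957/1137136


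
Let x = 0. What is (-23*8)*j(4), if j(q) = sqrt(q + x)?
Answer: -368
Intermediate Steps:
j(q) = sqrt(q) (j(q) = sqrt(q + 0) = sqrt(q))
(-23*8)*j(4) = (-23*8)*sqrt(4) = -184*2 = -368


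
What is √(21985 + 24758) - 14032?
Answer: -14032 + √46743 ≈ -13816.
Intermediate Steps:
√(21985 + 24758) - 14032 = √46743 - 14032 = -14032 + √46743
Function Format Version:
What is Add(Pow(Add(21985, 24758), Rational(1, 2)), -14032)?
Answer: Add(-14032, Pow(46743, Rational(1, 2))) ≈ -13816.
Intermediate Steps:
Add(Pow(Add(21985, 24758), Rational(1, 2)), -14032) = Add(Pow(46743, Rational(1, 2)), -14032) = Add(-14032, Pow(46743, Rational(1, 2)))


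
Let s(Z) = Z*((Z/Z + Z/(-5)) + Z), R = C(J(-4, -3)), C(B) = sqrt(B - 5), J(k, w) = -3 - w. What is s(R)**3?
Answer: -4 + 43*I*sqrt(5) ≈ -4.0 + 96.151*I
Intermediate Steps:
C(B) = sqrt(-5 + B)
R = I*sqrt(5) (R = sqrt(-5 + (-3 - 1*(-3))) = sqrt(-5 + (-3 + 3)) = sqrt(-5 + 0) = sqrt(-5) = I*sqrt(5) ≈ 2.2361*I)
s(Z) = Z*(1 + 4*Z/5) (s(Z) = Z*((1 + Z*(-1/5)) + Z) = Z*((1 - Z/5) + Z) = Z*(1 + 4*Z/5))
s(R)**3 = ((I*sqrt(5))*(5 + 4*(I*sqrt(5)))/5)**3 = ((I*sqrt(5))*(5 + 4*I*sqrt(5))/5)**3 = (I*sqrt(5)*(5 + 4*I*sqrt(5))/5)**3 = -I*sqrt(5)*(5 + 4*I*sqrt(5))**3/25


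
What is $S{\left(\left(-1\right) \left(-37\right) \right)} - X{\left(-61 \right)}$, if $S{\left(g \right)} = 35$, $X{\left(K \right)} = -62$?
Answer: $97$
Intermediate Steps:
$S{\left(\left(-1\right) \left(-37\right) \right)} - X{\left(-61 \right)} = 35 - -62 = 35 + 62 = 97$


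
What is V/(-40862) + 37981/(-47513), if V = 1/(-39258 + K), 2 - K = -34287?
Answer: -7711786694205/9647195267614 ≈ -0.79938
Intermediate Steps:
K = 34289 (K = 2 - 1*(-34287) = 2 + 34287 = 34289)
V = -1/4969 (V = 1/(-39258 + 34289) = 1/(-4969) = -1/4969 ≈ -0.00020125)
V/(-40862) + 37981/(-47513) = -1/4969/(-40862) + 37981/(-47513) = -1/4969*(-1/40862) + 37981*(-1/47513) = 1/203043278 - 37981/47513 = -7711786694205/9647195267614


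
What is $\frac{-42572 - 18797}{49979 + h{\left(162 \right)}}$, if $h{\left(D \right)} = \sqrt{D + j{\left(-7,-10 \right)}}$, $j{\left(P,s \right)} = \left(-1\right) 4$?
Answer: $- \frac{3067161251}{2497900283} + \frac{61369 \sqrt{158}}{2497900283} \approx -1.2276$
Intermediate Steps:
$j{\left(P,s \right)} = -4$
$h{\left(D \right)} = \sqrt{-4 + D}$ ($h{\left(D \right)} = \sqrt{D - 4} = \sqrt{-4 + D}$)
$\frac{-42572 - 18797}{49979 + h{\left(162 \right)}} = \frac{-42572 - 18797}{49979 + \sqrt{-4 + 162}} = - \frac{61369}{49979 + \sqrt{158}}$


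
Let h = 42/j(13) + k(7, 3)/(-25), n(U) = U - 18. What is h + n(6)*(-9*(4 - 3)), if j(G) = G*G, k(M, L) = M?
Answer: 456167/4225 ≈ 107.97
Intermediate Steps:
j(G) = G²
n(U) = -18 + U
h = -133/4225 (h = 42/(13²) + 7/(-25) = 42/169 + 7*(-1/25) = 42*(1/169) - 7/25 = 42/169 - 7/25 = -133/4225 ≈ -0.031479)
h + n(6)*(-9*(4 - 3)) = -133/4225 + (-18 + 6)*(-9*(4 - 3)) = -133/4225 - (-108) = -133/4225 - 12*(-9) = -133/4225 + 108 = 456167/4225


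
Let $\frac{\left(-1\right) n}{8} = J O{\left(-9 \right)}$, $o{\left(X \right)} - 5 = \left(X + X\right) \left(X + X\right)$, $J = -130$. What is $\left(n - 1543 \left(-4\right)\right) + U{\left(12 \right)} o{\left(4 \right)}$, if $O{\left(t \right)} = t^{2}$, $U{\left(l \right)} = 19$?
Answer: $91723$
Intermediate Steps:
$o{\left(X \right)} = 5 + 4 X^{2}$ ($o{\left(X \right)} = 5 + \left(X + X\right) \left(X + X\right) = 5 + 2 X 2 X = 5 + 4 X^{2}$)
$n = 84240$ ($n = - 8 \left(- 130 \left(-9\right)^{2}\right) = - 8 \left(\left(-130\right) 81\right) = \left(-8\right) \left(-10530\right) = 84240$)
$\left(n - 1543 \left(-4\right)\right) + U{\left(12 \right)} o{\left(4 \right)} = \left(84240 - 1543 \left(-4\right)\right) + 19 \left(5 + 4 \cdot 4^{2}\right) = \left(84240 - -6172\right) + 19 \left(5 + 4 \cdot 16\right) = \left(84240 + 6172\right) + 19 \left(5 + 64\right) = 90412 + 19 \cdot 69 = 90412 + 1311 = 91723$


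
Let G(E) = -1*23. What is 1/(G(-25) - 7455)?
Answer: -1/7478 ≈ -0.00013373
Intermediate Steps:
G(E) = -23
1/(G(-25) - 7455) = 1/(-23 - 7455) = 1/(-7478) = -1/7478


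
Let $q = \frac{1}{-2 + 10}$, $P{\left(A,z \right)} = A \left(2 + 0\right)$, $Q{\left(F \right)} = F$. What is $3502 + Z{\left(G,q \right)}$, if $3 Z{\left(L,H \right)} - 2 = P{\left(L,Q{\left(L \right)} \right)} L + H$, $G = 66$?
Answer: $\frac{153761}{24} \approx 6406.7$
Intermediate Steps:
$P{\left(A,z \right)} = 2 A$ ($P{\left(A,z \right)} = A 2 = 2 A$)
$q = \frac{1}{8} \approx 0.125$
$Z{\left(L,H \right)} = \frac{2}{3} + \frac{H}{3} + \frac{2 L^{2}}{3}$ ($Z{\left(L,H \right)} = \frac{2}{3} + \frac{2 L L + H}{3} = \frac{2}{3} + \frac{2 L^{2} + H}{3} = \frac{2}{3} + \frac{H + 2 L^{2}}{3} = \frac{2}{3} + \left(\frac{H}{3} + \frac{2 L^{2}}{3}\right) = \frac{2}{3} + \frac{H}{3} + \frac{2 L^{2}}{3}$)
$3502 + Z{\left(G,q \right)} = 3502 + \left(\frac{2}{3} + \frac{1}{3} \cdot \frac{1}{8} + \frac{2 \cdot 66^{2}}{3}\right) = 3502 + \left(\frac{2}{3} + \frac{1}{24} + \frac{2}{3} \cdot 4356\right) = 3502 + \left(\frac{2}{3} + \frac{1}{24} + 2904\right) = 3502 + \frac{69713}{24} = \frac{153761}{24}$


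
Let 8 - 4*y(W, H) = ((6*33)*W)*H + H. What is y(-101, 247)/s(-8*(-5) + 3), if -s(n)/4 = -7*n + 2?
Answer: 4939267/4784 ≈ 1032.5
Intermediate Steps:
y(W, H) = 2 - H/4 - 99*H*W/2 (y(W, H) = 2 - (((6*33)*W)*H + H)/4 = 2 - ((198*W)*H + H)/4 = 2 - (198*H*W + H)/4 = 2 - (H + 198*H*W)/4 = 2 + (-H/4 - 99*H*W/2) = 2 - H/4 - 99*H*W/2)
s(n) = -8 + 28*n (s(n) = -4*(-7*n + 2) = -4*(2 - 7*n) = -8 + 28*n)
y(-101, 247)/s(-8*(-5) + 3) = (2 - 1/4*247 - 99/2*247*(-101))/(-8 + 28*(-8*(-5) + 3)) = (2 - 247/4 + 2469753/2)/(-8 + 28*(40 + 3)) = 4939267/(4*(-8 + 28*43)) = 4939267/(4*(-8 + 1204)) = (4939267/4)/1196 = (4939267/4)*(1/1196) = 4939267/4784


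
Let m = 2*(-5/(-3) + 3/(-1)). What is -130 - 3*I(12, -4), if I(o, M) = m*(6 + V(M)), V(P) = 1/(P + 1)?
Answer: -254/3 ≈ -84.667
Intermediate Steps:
V(P) = 1/(1 + P)
m = -8/3 (m = 2*(-5*(-⅓) + 3*(-1)) = 2*(5/3 - 3) = 2*(-4/3) = -8/3 ≈ -2.6667)
I(o, M) = -16 - 8/(3*(1 + M)) (I(o, M) = -8*(6 + 1/(1 + M))/3 = -16 - 8/(3*(1 + M)))
-130 - 3*I(12, -4) = -130 - 8*(-7 - 6*(-4))/(1 - 4) = -130 - 8*(-7 + 24)/(-3) = -130 - 8*(-1)*17/3 = -130 - 3*(-136/9) = -130 + 136/3 = -254/3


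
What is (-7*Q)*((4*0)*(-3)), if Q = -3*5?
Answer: 0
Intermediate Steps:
Q = -15
(-7*Q)*((4*0)*(-3)) = (-7*(-15))*((4*0)*(-3)) = 105*(0*(-3)) = 105*0 = 0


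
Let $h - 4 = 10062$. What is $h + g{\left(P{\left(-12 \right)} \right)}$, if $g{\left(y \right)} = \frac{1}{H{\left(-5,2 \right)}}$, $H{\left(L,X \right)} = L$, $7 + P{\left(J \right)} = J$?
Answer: $\frac{50329}{5} \approx 10066.0$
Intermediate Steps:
$h = 10066$ ($h = 4 + 10062 = 10066$)
$P{\left(J \right)} = -7 + J$
$g{\left(y \right)} = - \frac{1}{5}$ ($g{\left(y \right)} = \frac{1}{-5} = - \frac{1}{5}$)
$h + g{\left(P{\left(-12 \right)} \right)} = 10066 - \frac{1}{5} = \frac{50329}{5}$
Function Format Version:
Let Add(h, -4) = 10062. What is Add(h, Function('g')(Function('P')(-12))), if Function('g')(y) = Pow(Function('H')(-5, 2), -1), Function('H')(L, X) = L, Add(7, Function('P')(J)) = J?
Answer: Rational(50329, 5) ≈ 10066.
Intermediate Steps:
h = 10066 (h = Add(4, 10062) = 10066)
Function('P')(J) = Add(-7, J)
Function('g')(y) = Rational(-1, 5) (Function('g')(y) = Pow(-5, -1) = Rational(-1, 5))
Add(h, Function('g')(Function('P')(-12))) = Add(10066, Rational(-1, 5)) = Rational(50329, 5)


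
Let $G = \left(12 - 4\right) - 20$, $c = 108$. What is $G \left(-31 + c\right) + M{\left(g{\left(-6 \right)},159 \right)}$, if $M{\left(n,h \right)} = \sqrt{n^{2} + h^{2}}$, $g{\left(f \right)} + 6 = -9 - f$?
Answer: $-924 + 3 \sqrt{2818} \approx -764.75$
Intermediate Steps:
$g{\left(f \right)} = -15 - f$ ($g{\left(f \right)} = -6 - \left(9 + f\right) = -15 - f$)
$M{\left(n,h \right)} = \sqrt{h^{2} + n^{2}}$
$G = -12$ ($G = 8 - 20 = -12$)
$G \left(-31 + c\right) + M{\left(g{\left(-6 \right)},159 \right)} = - 12 \left(-31 + 108\right) + \sqrt{159^{2} + \left(-15 - -6\right)^{2}} = \left(-12\right) 77 + \sqrt{25281 + \left(-15 + 6\right)^{2}} = -924 + \sqrt{25281 + \left(-9\right)^{2}} = -924 + \sqrt{25281 + 81} = -924 + \sqrt{25362} = -924 + 3 \sqrt{2818}$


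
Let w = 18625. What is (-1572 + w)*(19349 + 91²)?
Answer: 471174390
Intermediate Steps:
(-1572 + w)*(19349 + 91²) = (-1572 + 18625)*(19349 + 91²) = 17053*(19349 + 8281) = 17053*27630 = 471174390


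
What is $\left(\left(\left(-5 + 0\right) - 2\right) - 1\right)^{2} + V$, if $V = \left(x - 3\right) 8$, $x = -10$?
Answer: $-40$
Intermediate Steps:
$V = -104$ ($V = \left(-10 - 3\right) 8 = \left(-13\right) 8 = -104$)
$\left(\left(\left(-5 + 0\right) - 2\right) - 1\right)^{2} + V = \left(\left(\left(-5 + 0\right) - 2\right) - 1\right)^{2} - 104 = \left(\left(-5 - 2\right) - 1\right)^{2} - 104 = \left(-7 - 1\right)^{2} - 104 = \left(-8\right)^{2} - 104 = 64 - 104 = -40$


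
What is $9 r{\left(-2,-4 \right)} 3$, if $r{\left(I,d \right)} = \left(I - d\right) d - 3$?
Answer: $-297$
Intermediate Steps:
$r{\left(I,d \right)} = -3 + d \left(I - d\right)$ ($r{\left(I,d \right)} = d \left(I - d\right) - 3 = -3 + d \left(I - d\right)$)
$9 r{\left(-2,-4 \right)} 3 = 9 \left(-3 - \left(-4\right)^{2} - -8\right) 3 = 9 \left(-3 - 16 + 8\right) 3 = 9 \left(-11\right) 3 = \left(-99\right) 3 = -297$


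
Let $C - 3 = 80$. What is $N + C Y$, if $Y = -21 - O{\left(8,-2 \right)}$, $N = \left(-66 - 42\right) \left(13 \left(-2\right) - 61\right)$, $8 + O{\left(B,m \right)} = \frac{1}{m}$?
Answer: $\frac{16717}{2} \approx 8358.5$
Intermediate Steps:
$C = 83$ ($C = 3 + 80 = 83$)
$O{\left(B,m \right)} = -8 + \frac{1}{m}$
$N = 9396$ ($N = - 108 \left(-26 - 61\right) = \left(-108\right) \left(-87\right) = 9396$)
$Y = - \frac{25}{2}$ ($Y = -21 - \left(-8 + \frac{1}{-2}\right) = -21 - \left(-8 - \frac{1}{2}\right) = -21 - - \frac{17}{2} = -21 + \frac{17}{2} = - \frac{25}{2} \approx -12.5$)
$N + C Y = 9396 + 83 \left(- \frac{25}{2}\right) = 9396 - \frac{2075}{2} = \frac{16717}{2}$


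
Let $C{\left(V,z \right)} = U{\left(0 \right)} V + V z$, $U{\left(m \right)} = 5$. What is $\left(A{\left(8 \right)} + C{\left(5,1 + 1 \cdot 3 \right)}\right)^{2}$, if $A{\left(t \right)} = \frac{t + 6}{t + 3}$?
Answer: $\frac{259081}{121} \approx 2141.2$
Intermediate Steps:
$A{\left(t \right)} = \frac{6 + t}{3 + t}$
$C{\left(V,z \right)} = 5 V + V z$
$\left(A{\left(8 \right)} + C{\left(5,1 + 1 \cdot 3 \right)}\right)^{2} = \left(\frac{6 + 8}{3 + 8} + 5 \left(5 + \left(1 + 1 \cdot 3\right)\right)\right)^{2} = \left(\frac{1}{11} \cdot 14 + 5 \left(5 + \left(1 + 3\right)\right)\right)^{2} = \left(\frac{1}{11} \cdot 14 + 5 \left(5 + 4\right)\right)^{2} = \left(\frac{14}{11} + 5 \cdot 9\right)^{2} = \left(\frac{14}{11} + 45\right)^{2} = \left(\frac{509}{11}\right)^{2} = \frac{259081}{121}$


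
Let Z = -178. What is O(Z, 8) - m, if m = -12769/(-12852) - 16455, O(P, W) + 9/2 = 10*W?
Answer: 212437217/12852 ≈ 16530.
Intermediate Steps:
O(P, W) = -9/2 + 10*W
m = -211466891/12852 (m = -12769*(-1/12852) - 16455 = 12769/12852 - 16455 = -211466891/12852 ≈ -16454.)
O(Z, 8) - m = (-9/2 + 10*8) - 1*(-211466891/12852) = (-9/2 + 80) + 211466891/12852 = 151/2 + 211466891/12852 = 212437217/12852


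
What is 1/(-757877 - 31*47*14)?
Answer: -1/778275 ≈ -1.2849e-6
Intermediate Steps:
1/(-757877 - 31*47*14) = 1/(-757877 - 1457*14) = 1/(-757877 - 20398) = 1/(-778275) = -1/778275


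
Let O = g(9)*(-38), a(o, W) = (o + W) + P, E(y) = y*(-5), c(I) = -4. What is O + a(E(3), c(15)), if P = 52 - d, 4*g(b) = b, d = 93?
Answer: -291/2 ≈ -145.50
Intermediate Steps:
g(b) = b/4
P = -41 (P = 52 - 1*93 = 52 - 93 = -41)
E(y) = -5*y
a(o, W) = -41 + W + o (a(o, W) = (o + W) - 41 = (W + o) - 41 = -41 + W + o)
O = -171/2 (O = ((1/4)*9)*(-38) = (9/4)*(-38) = -171/2 ≈ -85.500)
O + a(E(3), c(15)) = -171/2 + (-41 - 4 - 5*3) = -171/2 + (-41 - 4 - 15) = -171/2 - 60 = -291/2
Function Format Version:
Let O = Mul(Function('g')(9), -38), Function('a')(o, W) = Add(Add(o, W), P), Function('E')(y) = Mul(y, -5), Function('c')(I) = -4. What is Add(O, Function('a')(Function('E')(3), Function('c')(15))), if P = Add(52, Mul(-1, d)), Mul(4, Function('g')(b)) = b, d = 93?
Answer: Rational(-291, 2) ≈ -145.50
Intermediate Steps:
Function('g')(b) = Mul(Rational(1, 4), b)
P = -41 (P = Add(52, Mul(-1, 93)) = Add(52, -93) = -41)
Function('E')(y) = Mul(-5, y)
Function('a')(o, W) = Add(-41, W, o) (Function('a')(o, W) = Add(Add(o, W), -41) = Add(Add(W, o), -41) = Add(-41, W, o))
O = Rational(-171, 2) (O = Mul(Mul(Rational(1, 4), 9), -38) = Mul(Rational(9, 4), -38) = Rational(-171, 2) ≈ -85.500)
Add(O, Function('a')(Function('E')(3), Function('c')(15))) = Add(Rational(-171, 2), Add(-41, -4, Mul(-5, 3))) = Add(Rational(-171, 2), Add(-41, -4, -15)) = Add(Rational(-171, 2), -60) = Rational(-291, 2)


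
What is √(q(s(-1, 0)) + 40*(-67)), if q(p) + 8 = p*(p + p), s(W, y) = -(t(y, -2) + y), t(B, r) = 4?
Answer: 4*I*√166 ≈ 51.536*I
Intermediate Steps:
s(W, y) = -4 - y (s(W, y) = -(4 + y) = -4 - y)
q(p) = -8 + 2*p² (q(p) = -8 + p*(p + p) = -8 + p*(2*p) = -8 + 2*p²)
√(q(s(-1, 0)) + 40*(-67)) = √((-8 + 2*(-4 - 1*0)²) + 40*(-67)) = √((-8 + 2*(-4 + 0)²) - 2680) = √((-8 + 2*(-4)²) - 2680) = √((-8 + 2*16) - 2680) = √((-8 + 32) - 2680) = √(24 - 2680) = √(-2656) = 4*I*√166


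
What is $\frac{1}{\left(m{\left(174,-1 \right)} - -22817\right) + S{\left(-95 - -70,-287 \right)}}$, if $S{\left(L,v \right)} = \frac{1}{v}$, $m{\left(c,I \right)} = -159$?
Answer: $\frac{287}{6502845} \approx 4.4135 \cdot 10^{-5}$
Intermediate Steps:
$\frac{1}{\left(m{\left(174,-1 \right)} - -22817\right) + S{\left(-95 - -70,-287 \right)}} = \frac{1}{\left(-159 - -22817\right) + \frac{1}{-287}} = \frac{1}{\left(-159 + 22817\right) - \frac{1}{287}} = \frac{1}{22658 - \frac{1}{287}} = \frac{1}{\frac{6502845}{287}} = \frac{287}{6502845}$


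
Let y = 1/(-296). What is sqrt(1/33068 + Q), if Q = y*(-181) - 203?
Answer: I*sqrt(302973819375010)/1223516 ≈ 14.226*I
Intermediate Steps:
y = -1/296 ≈ -0.0033784
Q = -59907/296 (Q = -1/296*(-181) - 203 = 181/296 - 203 = -59907/296 ≈ -202.39)
sqrt(1/33068 + Q) = sqrt(1/33068 - 59907/296) = sqrt(-495251095/2447032) = I*sqrt(302973819375010)/1223516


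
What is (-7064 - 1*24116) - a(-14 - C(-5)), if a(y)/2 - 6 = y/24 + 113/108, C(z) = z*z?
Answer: -3368611/108 ≈ -31191.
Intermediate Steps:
C(z) = z**2
a(y) = 761/54 + y/12 (a(y) = 12 + 2*(y/24 + 113/108) = 12 + 2*(113/108 + y/24) = 12 + (113/54 + y/12) = 761/54 + y/12)
(-7064 - 1*24116) - a(-14 - C(-5)) = (-7064 - 1*24116) - (761/54 + (-14 - 1*(-5)**2)/12) = (-7064 - 24116) - (761/54 + (-14 - 1*25)/12) = -31180 - (761/54 + (-14 - 25)/12) = -31180 - (761/54 + (1/12)*(-39)) = -31180 - (761/54 - 13/4) = -31180 - 1*1171/108 = -31180 - 1171/108 = -3368611/108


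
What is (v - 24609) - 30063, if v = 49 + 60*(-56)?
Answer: -57983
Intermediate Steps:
v = -3311 (v = 49 - 3360 = -3311)
(v - 24609) - 30063 = (-3311 - 24609) - 30063 = -27920 - 30063 = -57983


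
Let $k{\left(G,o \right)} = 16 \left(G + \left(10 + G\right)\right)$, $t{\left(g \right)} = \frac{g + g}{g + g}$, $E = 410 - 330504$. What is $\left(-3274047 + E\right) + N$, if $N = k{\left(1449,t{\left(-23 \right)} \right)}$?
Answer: $-3557613$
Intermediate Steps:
$E = -330094$ ($E = 410 - 330504 = -330094$)
$t{\left(g \right)} = 1$ ($t{\left(g \right)} = \frac{2 g}{2 g} = 2 g \frac{1}{2 g} = 1$)
$k{\left(G,o \right)} = 160 + 32 G$ ($k{\left(G,o \right)} = 16 \left(10 + 2 G\right) = 160 + 32 G$)
$N = 46528$ ($N = 160 + 32 \cdot 1449 = 160 + 46368 = 46528$)
$\left(-3274047 + E\right) + N = \left(-3274047 - 330094\right) + 46528 = -3604141 + 46528 = -3557613$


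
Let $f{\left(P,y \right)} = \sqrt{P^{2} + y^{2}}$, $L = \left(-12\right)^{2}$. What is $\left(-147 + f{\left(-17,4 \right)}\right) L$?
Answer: $-21168 + 144 \sqrt{305} \approx -18653.0$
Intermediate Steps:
$L = 144$
$\left(-147 + f{\left(-17,4 \right)}\right) L = \left(-147 + \sqrt{\left(-17\right)^{2} + 4^{2}}\right) 144 = \left(-147 + \sqrt{289 + 16}\right) 144 = \left(-147 + \sqrt{305}\right) 144 = -21168 + 144 \sqrt{305}$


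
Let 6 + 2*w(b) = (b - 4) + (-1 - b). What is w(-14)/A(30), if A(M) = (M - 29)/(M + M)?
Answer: -330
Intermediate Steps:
w(b) = -11/2 (w(b) = -3 + ((b - 4) + (-1 - b))/2 = -3 + ((-4 + b) + (-1 - b))/2 = -3 + (½)*(-5) = -3 - 5/2 = -11/2)
A(M) = (-29 + M)/(2*M) (A(M) = (-29 + M)/((2*M)) = (-29 + M)*(1/(2*M)) = (-29 + M)/(2*M))
w(-14)/A(30) = -11*60/(-29 + 30)/2 = -11/(2*((½)*(1/30)*1)) = -11/(2*1/60) = -11/2*60 = -330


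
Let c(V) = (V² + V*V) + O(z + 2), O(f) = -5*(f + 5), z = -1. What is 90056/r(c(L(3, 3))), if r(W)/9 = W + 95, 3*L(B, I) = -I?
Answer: 90056/603 ≈ 149.35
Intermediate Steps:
O(f) = -25 - 5*f (O(f) = -5*(5 + f) = -25 - 5*f)
L(B, I) = -I/3 (L(B, I) = (-I)/3 = -I/3)
c(V) = -30 + 2*V² (c(V) = (V² + V*V) + (-25 - 5*(-1 + 2)) = (V² + V²) + (-25 - 5*1) = 2*V² + (-25 - 5) = 2*V² - 30 = -30 + 2*V²)
r(W) = 855 + 9*W (r(W) = 9*(W + 95) = 9*(95 + W) = 855 + 9*W)
90056/r(c(L(3, 3))) = 90056/(855 + 9*(-30 + 2*(-⅓*3)²)) = 90056/(855 + 9*(-30 + 2*(-1)²)) = 90056/(855 + 9*(-30 + 2*1)) = 90056/(855 + 9*(-30 + 2)) = 90056/(855 + 9*(-28)) = 90056/(855 - 252) = 90056/603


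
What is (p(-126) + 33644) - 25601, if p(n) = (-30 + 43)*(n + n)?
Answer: 4767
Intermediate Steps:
p(n) = 26*n (p(n) = 13*(2*n) = 26*n)
(p(-126) + 33644) - 25601 = (26*(-126) + 33644) - 25601 = (-3276 + 33644) - 25601 = 30368 - 25601 = 4767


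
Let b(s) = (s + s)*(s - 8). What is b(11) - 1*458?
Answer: -392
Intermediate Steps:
b(s) = 2*s*(-8 + s) (b(s) = (2*s)*(-8 + s) = 2*s*(-8 + s))
b(11) - 1*458 = 2*11*(-8 + 11) - 1*458 = 2*11*3 - 458 = 66 - 458 = -392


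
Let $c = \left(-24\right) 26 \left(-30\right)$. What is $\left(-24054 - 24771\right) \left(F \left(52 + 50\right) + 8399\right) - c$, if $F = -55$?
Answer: $-136191645$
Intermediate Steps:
$c = 18720$ ($c = \left(-624\right) \left(-30\right) = 18720$)
$\left(-24054 - 24771\right) \left(F \left(52 + 50\right) + 8399\right) - c = \left(-24054 - 24771\right) \left(- 55 \left(52 + 50\right) + 8399\right) - 18720 = - 48825 \left(\left(-55\right) 102 + 8399\right) - 18720 = - 48825 \left(-5610 + 8399\right) - 18720 = \left(-48825\right) 2789 - 18720 = -136172925 - 18720 = -136191645$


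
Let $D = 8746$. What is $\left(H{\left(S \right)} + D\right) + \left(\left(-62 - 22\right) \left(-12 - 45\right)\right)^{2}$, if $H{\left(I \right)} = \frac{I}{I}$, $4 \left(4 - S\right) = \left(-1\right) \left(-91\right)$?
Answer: $22933691$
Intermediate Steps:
$S = - \frac{75}{4}$ ($S = 4 - \frac{\left(-1\right) \left(-91\right)}{4} = 4 - \frac{91}{4} = - \frac{75}{4} \approx -18.75$)
$H{\left(I \right)} = 1$
$\left(H{\left(S \right)} + D\right) + \left(\left(-62 - 22\right) \left(-12 - 45\right)\right)^{2} = \left(1 + 8746\right) + \left(\left(-62 - 22\right) \left(-12 - 45\right)\right)^{2} = 8747 + \left(\left(-84\right) \left(-57\right)\right)^{2} = 8747 + 4788^{2} = 8747 + 22924944 = 22933691$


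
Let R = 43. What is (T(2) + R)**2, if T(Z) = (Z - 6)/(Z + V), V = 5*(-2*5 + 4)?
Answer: 91204/49 ≈ 1861.3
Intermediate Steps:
V = -30 (V = 5*(-10 + 4) = 5*(-6) = -30)
T(Z) = (-6 + Z)/(-30 + Z) (T(Z) = (Z - 6)/(Z - 30) = (-6 + Z)/(-30 + Z))
(T(2) + R)**2 = ((-6 + 2)/(-30 + 2) + 43)**2 = (-4/(-28) + 43)**2 = (-1/28*(-4) + 43)**2 = (1/7 + 43)**2 = (302/7)**2 = 91204/49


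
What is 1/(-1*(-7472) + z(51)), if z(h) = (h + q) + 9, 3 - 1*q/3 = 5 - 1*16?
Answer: 1/7574 ≈ 0.00013203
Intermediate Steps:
q = 42 (q = 9 - 3*(5 - 1*16) = 9 - 3*(5 - 16) = 9 - 3*(-11) = 9 + 33 = 42)
z(h) = 51 + h (z(h) = (h + 42) + 9 = (42 + h) + 9 = 51 + h)
1/(-1*(-7472) + z(51)) = 1/(-1*(-7472) + (51 + 51)) = 1/(7472 + 102) = 1/7574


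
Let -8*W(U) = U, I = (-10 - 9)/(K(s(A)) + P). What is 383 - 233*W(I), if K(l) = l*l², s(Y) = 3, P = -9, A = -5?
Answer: 50725/144 ≈ 352.26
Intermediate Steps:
K(l) = l³
I = -19/18 (I = (-10 - 9)/(3³ - 9) = -19/(27 - 9) = -19/18 ≈ -1.0556)
W(U) = -U/8
383 - 233*W(I) = 383 - (-233)*(-19)/(8*18) = 383 - 233*19/144 = 383 - 4427/144 = 50725/144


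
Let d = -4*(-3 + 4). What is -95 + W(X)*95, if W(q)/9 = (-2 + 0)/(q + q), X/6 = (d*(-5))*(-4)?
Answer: -2983/32 ≈ -93.219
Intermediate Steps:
d = -4 (d = -4*1 = -4)
X = -480 (X = 6*(-4*(-5)*(-4)) = 6*(20*(-4)) = 6*(-80) = -480)
W(q) = -9/q (W(q) = 9*((-2 + 0)/(q + q)) = 9*(-2*1/(2*q)) = 9*(-1/q) = -9/q)
-95 + W(X)*95 = -95 - 9/(-480)*95 = -95 - 9*(-1/480)*95 = -95 + (3/160)*95 = -95 + 57/32 = -2983/32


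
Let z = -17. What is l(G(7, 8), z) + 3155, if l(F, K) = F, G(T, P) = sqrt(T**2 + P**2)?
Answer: 3155 + sqrt(113) ≈ 3165.6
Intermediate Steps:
G(T, P) = sqrt(P**2 + T**2)
l(G(7, 8), z) + 3155 = sqrt(8**2 + 7**2) + 3155 = sqrt(64 + 49) + 3155 = sqrt(113) + 3155 = 3155 + sqrt(113)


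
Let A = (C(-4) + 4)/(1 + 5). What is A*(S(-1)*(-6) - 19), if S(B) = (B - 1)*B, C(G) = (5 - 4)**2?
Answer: -155/6 ≈ -25.833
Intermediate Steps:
C(G) = 1 (C(G) = 1**2 = 1)
S(B) = B*(-1 + B) (S(B) = (-1 + B)*B = B*(-1 + B))
A = 5/6 (A = (1 + 4)/(1 + 5) = 5/6 ≈ 0.83333)
A*(S(-1)*(-6) - 19) = 5*(-(-1 - 1)*(-6) - 19)/6 = 5*(-1*(-2)*(-6) - 19)/6 = 5*(2*(-6) - 19)/6 = 5*(-12 - 19)/6 = (5/6)*(-31) = -155/6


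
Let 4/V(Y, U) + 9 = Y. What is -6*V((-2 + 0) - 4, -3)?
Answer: 8/5 ≈ 1.6000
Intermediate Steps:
V(Y, U) = 4/(-9 + Y)
-6*V((-2 + 0) - 4, -3) = -24/(-9 + ((-2 + 0) - 4)) = -24/(-9 + (-2 - 4)) = -24/(-9 - 6) = -24/(-15) = -24*(-1)/15 = -6*(-4/15) = 8/5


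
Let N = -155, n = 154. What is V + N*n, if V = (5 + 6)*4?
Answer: -23826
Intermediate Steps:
V = 44 (V = 11*4 = 44)
V + N*n = 44 - 155*154 = 44 - 23870 = -23826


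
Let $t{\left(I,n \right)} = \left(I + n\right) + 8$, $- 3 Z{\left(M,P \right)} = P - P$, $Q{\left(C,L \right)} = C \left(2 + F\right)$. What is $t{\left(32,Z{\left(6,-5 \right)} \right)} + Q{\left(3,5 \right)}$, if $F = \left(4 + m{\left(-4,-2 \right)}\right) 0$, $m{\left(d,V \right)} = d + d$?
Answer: $46$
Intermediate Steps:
$m{\left(d,V \right)} = 2 d$
$F = 0$ ($F = \left(4 + 2 \left(-4\right)\right) 0 = \left(4 - 8\right) 0 = \left(-4\right) 0 = 0$)
$Q{\left(C,L \right)} = 2 C$ ($Q{\left(C,L \right)} = C \left(2 + 0\right) = C 2 = 2 C$)
$Z{\left(M,P \right)} = 0$ ($Z{\left(M,P \right)} = - \frac{P - P}{3} = \left(- \frac{1}{3}\right) 0 = 0$)
$t{\left(I,n \right)} = 8 + I + n$
$t{\left(32,Z{\left(6,-5 \right)} \right)} + Q{\left(3,5 \right)} = \left(8 + 32 + 0\right) + 2 \cdot 3 = 40 + 6 = 46$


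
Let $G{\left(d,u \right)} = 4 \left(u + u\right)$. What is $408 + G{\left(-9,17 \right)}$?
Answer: $544$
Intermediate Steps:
$G{\left(d,u \right)} = 8 u$ ($G{\left(d,u \right)} = 4 \cdot 2 u = 8 u$)
$408 + G{\left(-9,17 \right)} = 408 + 8 \cdot 17 = 408 + 136 = 544$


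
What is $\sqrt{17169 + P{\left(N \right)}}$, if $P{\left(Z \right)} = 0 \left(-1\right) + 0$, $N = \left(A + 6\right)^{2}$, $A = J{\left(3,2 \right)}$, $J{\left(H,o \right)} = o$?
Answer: $\sqrt{17169} \approx 131.03$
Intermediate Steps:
$A = 2$
$N = 64$ ($N = \left(2 + 6\right)^{2} = 8^{2} = 64$)
$P{\left(Z \right)} = 0$ ($P{\left(Z \right)} = 0 + 0 = 0$)
$\sqrt{17169 + P{\left(N \right)}} = \sqrt{17169 + 0} = \sqrt{17169}$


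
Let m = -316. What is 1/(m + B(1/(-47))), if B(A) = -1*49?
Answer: -1/365 ≈ -0.0027397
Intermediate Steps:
B(A) = -49
1/(m + B(1/(-47))) = 1/(-316 - 49) = 1/(-365) = -1/365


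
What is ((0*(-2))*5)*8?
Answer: 0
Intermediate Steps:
((0*(-2))*5)*8 = (0*5)*8 = 0*8 = 0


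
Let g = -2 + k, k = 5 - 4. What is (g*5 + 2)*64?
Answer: -192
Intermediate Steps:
k = 1
g = -1 (g = -2 + 1 = -1)
(g*5 + 2)*64 = (-1*5 + 2)*64 = (-5 + 2)*64 = -3*64 = -192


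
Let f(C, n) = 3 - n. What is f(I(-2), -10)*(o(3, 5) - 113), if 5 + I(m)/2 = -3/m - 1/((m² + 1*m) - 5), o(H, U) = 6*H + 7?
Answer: -1144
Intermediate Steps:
o(H, U) = 7 + 6*H
I(m) = -10 - 6/m - 2/(-5 + m + m²) (I(m) = -10 + 2*(-3/m - 1/((m² + 1*m) - 5)) = -10 + 2*(-3/m - 1/((m² + m) - 5)) = -10 + 2*(-3/m - 1/((m + m²) - 5)) = -10 + 2*(-3/m - 1/(-5 + m + m²)) = -10 + 2*(-1/(-5 + m + m²) - 3/m) = -10 + (-6/m - 2/(-5 + m + m²)) = -10 - 6/m - 2/(-5 + m + m²))
f(I(-2), -10)*(o(3, 5) - 113) = (3 - 1*(-10))*((7 + 6*3) - 113) = (3 + 10)*((7 + 18) - 113) = 13*(25 - 113) = 13*(-88) = -1144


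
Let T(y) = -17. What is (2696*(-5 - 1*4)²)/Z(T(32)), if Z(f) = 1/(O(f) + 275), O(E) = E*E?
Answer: 123164064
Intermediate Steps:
O(E) = E²
Z(f) = 1/(275 + f²) (Z(f) = 1/(f² + 275) = 1/(275 + f²))
(2696*(-5 - 1*4)²)/Z(T(32)) = (2696*(-5 - 1*4)²)/(1/(275 + (-17)²)) = (2696*(-5 - 4)²)/(1/(275 + 289)) = (2696*(-9)²)/(1/564) = (2696*81)/(1/564) = 218376*564 = 123164064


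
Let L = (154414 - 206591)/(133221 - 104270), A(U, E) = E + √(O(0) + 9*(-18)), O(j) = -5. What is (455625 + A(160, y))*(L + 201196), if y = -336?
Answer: 2651955174105291/28951 + 5824773219*I*√167/28951 ≈ 9.1602e+10 + 2.6e+6*I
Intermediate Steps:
A(U, E) = E + I*√167 (A(U, E) = E + √(-5 + 9*(-18)) = E + √(-5 - 162) = E + √(-167) = E + I*√167)
L = -52177/28951 ≈ -1.8023
(455625 + A(160, y))*(L + 201196) = (455625 + (-336 + I*√167))*(-52177/28951 + 201196) = (455289 + I*√167)*(5824773219/28951) = 2651955174105291/28951 + 5824773219*I*√167/28951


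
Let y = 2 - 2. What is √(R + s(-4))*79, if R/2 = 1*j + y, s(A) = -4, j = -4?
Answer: 158*I*√3 ≈ 273.66*I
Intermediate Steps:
y = 0
R = -8 (R = 2*(1*(-4) + 0) = 2*(-4 + 0) = 2*(-4) = -8)
√(R + s(-4))*79 = √(-8 - 4)*79 = √(-12)*79 = (2*I*√3)*79 = 158*I*√3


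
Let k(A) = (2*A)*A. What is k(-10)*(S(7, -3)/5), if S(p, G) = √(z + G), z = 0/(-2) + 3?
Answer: 0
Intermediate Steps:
z = 3 (z = 0*(-½) + 3 = 0 + 3 = 3)
S(p, G) = √(3 + G)
k(A) = 2*A²
k(-10)*(S(7, -3)/5) = (2*(-10)²)*(√(3 - 3)/5) = (2*100)*(√0*(⅕)) = 200*(0*(⅕)) = 200*0 = 0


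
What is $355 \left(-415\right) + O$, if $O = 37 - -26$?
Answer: $-147262$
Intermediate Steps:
$O = 63$ ($O = 37 + 26 = 63$)
$355 \left(-415\right) + O = 355 \left(-415\right) + 63 = -147325 + 63 = -147262$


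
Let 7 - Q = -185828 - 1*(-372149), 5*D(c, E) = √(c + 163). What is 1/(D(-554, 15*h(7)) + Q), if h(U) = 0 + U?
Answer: -4657850/867822665291 - 5*I*√391/867822665291 ≈ -5.3673e-6 - 1.1393e-10*I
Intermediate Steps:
h(U) = U
D(c, E) = √(163 + c)/5 (D(c, E) = √(c + 163)/5 = √(163 + c)/5)
Q = -186314 (Q = 7 - (-185828 - 1*(-372149)) = 7 - (-185828 + 372149) = 7 - 1*186321 = 7 - 186321 = -186314)
1/(D(-554, 15*h(7)) + Q) = 1/(√(163 - 554)/5 - 186314) = 1/(√(-391)/5 - 186314) = 1/((I*√391)/5 - 186314) = 1/(I*√391/5 - 186314) = 1/(-186314 + I*√391/5)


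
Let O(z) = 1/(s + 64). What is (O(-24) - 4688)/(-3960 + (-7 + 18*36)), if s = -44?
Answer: 93759/66380 ≈ 1.4125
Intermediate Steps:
O(z) = 1/20 (O(z) = 1/(-44 + 64) = 1/20)
(O(-24) - 4688)/(-3960 + (-7 + 18*36)) = (1/20 - 4688)/(-3960 + (-7 + 18*36)) = -93759/(20*(-3960 + (-7 + 648))) = -93759/(20*(-3960 + 641)) = -93759/20/(-3319) = -93759/20*(-1/3319) = 93759/66380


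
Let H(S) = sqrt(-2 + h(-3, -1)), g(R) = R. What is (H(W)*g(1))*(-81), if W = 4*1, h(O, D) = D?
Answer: -81*I*sqrt(3) ≈ -140.3*I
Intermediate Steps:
W = 4
H(S) = I*sqrt(3) (H(S) = sqrt(-2 - 1) = sqrt(-3) = I*sqrt(3))
(H(W)*g(1))*(-81) = ((I*sqrt(3))*1)*(-81) = (I*sqrt(3))*(-81) = -81*I*sqrt(3)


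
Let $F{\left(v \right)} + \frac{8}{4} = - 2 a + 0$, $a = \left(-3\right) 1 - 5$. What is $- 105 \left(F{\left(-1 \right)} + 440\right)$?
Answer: $-47670$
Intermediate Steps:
$a = -8$ ($a = -3 - 5 = -8$)
$F{\left(v \right)} = 14$ ($F{\left(v \right)} = -2 + \left(\left(-2\right) \left(-8\right) + 0\right) = -2 + \left(16 + 0\right) = -2 + 16 = 14$)
$- 105 \left(F{\left(-1 \right)} + 440\right) = - 105 \left(14 + 440\right) = \left(-105\right) 454 = -47670$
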